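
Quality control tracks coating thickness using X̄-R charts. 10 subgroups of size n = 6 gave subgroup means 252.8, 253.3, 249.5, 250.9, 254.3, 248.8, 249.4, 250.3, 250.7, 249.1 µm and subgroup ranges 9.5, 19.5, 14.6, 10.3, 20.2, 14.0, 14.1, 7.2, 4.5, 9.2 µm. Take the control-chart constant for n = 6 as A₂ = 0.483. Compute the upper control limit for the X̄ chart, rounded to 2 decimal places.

256.86

X̄̄ = (252.8 + 253.3 + 249.5 + 250.9 + 254.3 + 248.8 + 249.4 + 250.3 + 250.7 + 249.1) / 10 = 2509.1000 / 10 = 250.9100
R̄ = (9.5 + 19.5 + 14.6 + 10.3 + 20.2 + 14.0 + 14.1 + 7.2 + 4.5 + 9.2) / 10 = 123.1000 / 10 = 12.3100
UCL = X̄̄ + A₂·R̄ = 250.9100 + 0.483 × 12.3100 = 256.8557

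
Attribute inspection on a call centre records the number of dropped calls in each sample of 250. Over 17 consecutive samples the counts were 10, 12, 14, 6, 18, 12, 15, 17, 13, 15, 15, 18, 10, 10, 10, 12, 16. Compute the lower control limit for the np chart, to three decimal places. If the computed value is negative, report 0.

2.541

p̄ = Σdᵢ / (k·n) = 223 / (17 × 250) = 0.05247
LCL = np̄ − 3·√(np̄(1−p̄)) = 13.1176 − 3 × 3.5255 = 2.5411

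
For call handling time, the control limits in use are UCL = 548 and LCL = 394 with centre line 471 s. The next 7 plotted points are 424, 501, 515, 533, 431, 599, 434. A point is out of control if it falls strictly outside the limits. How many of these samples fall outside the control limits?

1

Compare each point to [394, 548]: sample 6 = 599 > UCL.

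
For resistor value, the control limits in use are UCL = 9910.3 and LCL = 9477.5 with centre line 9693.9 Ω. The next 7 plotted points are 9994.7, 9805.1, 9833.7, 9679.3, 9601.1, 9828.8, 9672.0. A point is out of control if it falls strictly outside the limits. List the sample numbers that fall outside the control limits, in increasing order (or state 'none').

1

Compare each point to [9477.5, 9910.3]: sample 1 = 9994.7 > UCL.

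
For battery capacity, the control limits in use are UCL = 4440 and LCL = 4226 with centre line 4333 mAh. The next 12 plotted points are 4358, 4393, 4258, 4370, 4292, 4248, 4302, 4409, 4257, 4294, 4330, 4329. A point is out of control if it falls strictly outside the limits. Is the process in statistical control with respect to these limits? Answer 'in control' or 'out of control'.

All 12 points lie within [4226, 4440].

in control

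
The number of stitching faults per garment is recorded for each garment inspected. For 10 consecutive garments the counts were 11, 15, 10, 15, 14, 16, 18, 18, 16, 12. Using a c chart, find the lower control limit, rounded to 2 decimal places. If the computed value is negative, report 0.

3.08

c̄ = (11 + 15 + 10 + 15 + 14 + 16 + 18 + 18 + 16 + 12) / 10 = 145 / 10 = 14.5000
LCL = c̄ − 3√c̄ = 14.5000 − 3 × 3.8079 = 3.0763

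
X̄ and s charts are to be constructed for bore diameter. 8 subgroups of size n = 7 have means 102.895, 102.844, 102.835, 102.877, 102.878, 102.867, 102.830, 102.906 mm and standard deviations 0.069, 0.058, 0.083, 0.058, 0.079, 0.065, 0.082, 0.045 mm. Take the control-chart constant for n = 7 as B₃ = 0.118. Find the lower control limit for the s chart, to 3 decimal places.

0.008

s̄ = (0.069 + 0.058 + 0.083 + 0.058 + 0.079 + 0.065 + 0.082 + 0.045) / 8 = 0.0674
LCL_s = B₃·s̄ = 0.118 × 0.0674 = 0.0080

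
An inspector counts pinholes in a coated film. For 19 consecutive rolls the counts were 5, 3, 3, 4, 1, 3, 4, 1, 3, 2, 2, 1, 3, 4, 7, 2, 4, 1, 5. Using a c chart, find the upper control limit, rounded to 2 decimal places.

c̄ = (5 + 3 + 3 + 4 + 1 + 3 + 4 + 1 + 3 + 2 + 2 + 1 + 3 + 4 + 7 + 2 + 4 + 1 + 5) / 19 = 58 / 19 = 3.0526
UCL = c̄ + 3√c̄ = 3.0526 + 3 × √3.0526 = 3.0526 + 3 × 1.7472 = 8.2942

8.29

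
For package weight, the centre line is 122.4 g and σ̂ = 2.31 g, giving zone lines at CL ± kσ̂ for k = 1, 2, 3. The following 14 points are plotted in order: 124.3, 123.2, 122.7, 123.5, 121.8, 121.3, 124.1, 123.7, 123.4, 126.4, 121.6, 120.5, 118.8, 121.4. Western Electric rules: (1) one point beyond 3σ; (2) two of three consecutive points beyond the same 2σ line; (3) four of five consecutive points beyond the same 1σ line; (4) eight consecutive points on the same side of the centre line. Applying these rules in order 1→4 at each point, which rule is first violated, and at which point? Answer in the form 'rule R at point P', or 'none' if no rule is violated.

Zone of each point (C = within 1σ̂, B = 1σ̂–2σ̂, A = 2σ̂–3σ̂, * = beyond 3σ̂; sign = side of CL): 1:+C, 2:+C, 3:+C, 4:+C, 5:-C, 6:-C, 7:+C, 8:+C, 9:+C, 10:+B, 11:-C, 12:-C, 13:-B, 14:-C
No rule fires across all 14 points.

none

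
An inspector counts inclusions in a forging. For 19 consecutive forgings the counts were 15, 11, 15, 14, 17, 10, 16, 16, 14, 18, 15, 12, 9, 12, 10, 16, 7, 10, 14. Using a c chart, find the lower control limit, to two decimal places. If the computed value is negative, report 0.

c̄ = (15 + 11 + 15 + 14 + 17 + 10 + 16 + 16 + 14 + 18 + 15 + 12 + 9 + 12 + 10 + 16 + 7 + 10 + 14) / 19 = 251 / 19 = 13.2105
LCL = c̄ − 3√c̄ = 13.2105 − 3 × 3.6346 = 2.3066

2.31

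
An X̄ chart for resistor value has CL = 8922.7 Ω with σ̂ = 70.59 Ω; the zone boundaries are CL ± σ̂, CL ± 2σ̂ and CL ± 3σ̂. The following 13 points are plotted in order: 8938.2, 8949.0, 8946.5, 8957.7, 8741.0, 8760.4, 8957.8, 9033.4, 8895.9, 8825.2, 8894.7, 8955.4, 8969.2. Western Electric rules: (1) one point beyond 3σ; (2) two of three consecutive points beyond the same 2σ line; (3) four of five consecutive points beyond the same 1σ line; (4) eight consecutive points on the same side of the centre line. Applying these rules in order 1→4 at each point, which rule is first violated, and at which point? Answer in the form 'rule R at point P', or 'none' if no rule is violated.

rule 2 at point 6

Zone of each point (C = within 1σ̂, B = 1σ̂–2σ̂, A = 2σ̂–3σ̂, * = beyond 3σ̂; sign = side of CL): 1:+C, 2:+C, 3:+C, 4:+C, 5:-A, 6:-A, 7:+C, 8:+B, 9:-C, 10:-B, 11:-C, 12:+C, 13:+C
Rule 2 (two of three consecutive points beyond the same 2σ limit) is satisfied at point 6.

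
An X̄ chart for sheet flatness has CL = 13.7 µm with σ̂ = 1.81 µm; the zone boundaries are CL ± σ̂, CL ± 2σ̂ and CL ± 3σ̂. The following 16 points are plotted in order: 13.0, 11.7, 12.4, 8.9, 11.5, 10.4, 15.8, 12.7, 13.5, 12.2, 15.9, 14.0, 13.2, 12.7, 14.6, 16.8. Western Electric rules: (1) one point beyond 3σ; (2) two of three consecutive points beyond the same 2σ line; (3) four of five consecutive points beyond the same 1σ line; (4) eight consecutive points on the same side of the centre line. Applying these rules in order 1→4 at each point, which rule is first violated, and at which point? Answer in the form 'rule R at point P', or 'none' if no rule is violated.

Zone of each point (C = within 1σ̂, B = 1σ̂–2σ̂, A = 2σ̂–3σ̂, * = beyond 3σ̂; sign = side of CL): 1:-C, 2:-B, 3:-C, 4:-A, 5:-B, 6:-B, 7:+B, 8:-C, 9:-C, 10:-C, 11:+B, 12:+C, 13:-C, 14:-C, 15:+C, 16:+B
Rule 3 (four of five consecutive points beyond the same 1σ limit) is satisfied at point 6.

rule 3 at point 6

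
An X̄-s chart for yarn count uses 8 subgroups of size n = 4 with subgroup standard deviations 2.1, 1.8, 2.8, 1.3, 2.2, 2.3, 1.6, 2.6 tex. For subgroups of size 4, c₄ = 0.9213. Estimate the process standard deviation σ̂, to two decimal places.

2.27

s̄ = (2.1 + 1.8 + 2.8 + 1.3 + 2.2 + 2.3 + 1.6 + 2.6) / 8 = 2.0875
σ̂ = s̄ / c₄ = 2.0875 / 0.9213 = 2.2658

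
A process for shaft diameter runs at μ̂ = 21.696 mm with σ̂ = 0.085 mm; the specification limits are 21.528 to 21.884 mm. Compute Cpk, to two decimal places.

Cpu = (USL − μ̂) / (3σ̂) = (21.884 − 21.696) / (3 × 0.085) = 0.7373; Cpl = (μ̂ − LSL) / (3σ̂) = (21.696 − 21.528) / (3 × 0.085) = 0.6588; Cpk = min(Cpu, Cpl) = 0.6588

0.66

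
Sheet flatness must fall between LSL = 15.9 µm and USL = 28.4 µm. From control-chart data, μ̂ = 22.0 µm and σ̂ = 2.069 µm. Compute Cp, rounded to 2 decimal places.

Cp = (USL − LSL) / (6σ̂) = (28.4 − 15.9) / (6 × 2.069) = 12.5000 / 12.4140 = 1.0069

1.01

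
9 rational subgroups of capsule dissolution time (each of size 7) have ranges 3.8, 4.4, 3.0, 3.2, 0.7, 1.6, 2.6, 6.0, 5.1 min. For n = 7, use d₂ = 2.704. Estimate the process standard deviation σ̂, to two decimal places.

1.25

R̄ = (3.8 + 4.4 + 3.0 + 3.2 + 0.7 + 1.6 + 2.6 + 6.0 + 5.1) / 9 = 3.3778
σ̂ = R̄ / d₂ = 3.3778 / 2.704 = 1.2492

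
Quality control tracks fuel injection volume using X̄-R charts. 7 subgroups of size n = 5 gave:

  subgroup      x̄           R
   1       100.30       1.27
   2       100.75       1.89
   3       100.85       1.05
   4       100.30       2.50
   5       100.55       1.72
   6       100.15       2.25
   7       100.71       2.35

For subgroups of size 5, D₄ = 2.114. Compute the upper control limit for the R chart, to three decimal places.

R̄ = (1.27 + 1.89 + 1.05 + 2.50 + 1.72 + 2.25 + 2.35) / 7 = 13.0300 / 7 = 1.8614
UCL_R = D₄·R̄ = 2.114 × 1.8614 = 3.9351

3.935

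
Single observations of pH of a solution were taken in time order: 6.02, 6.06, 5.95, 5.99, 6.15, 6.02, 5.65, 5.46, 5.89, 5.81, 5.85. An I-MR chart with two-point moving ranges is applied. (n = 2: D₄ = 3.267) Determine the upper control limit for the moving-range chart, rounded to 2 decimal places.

0.52

Moving ranges: 0.04, 0.11, 0.04, 0.16, 0.13, 0.37, 0.19, 0.43, 0.08, 0.04; M̄R̄ = 1.5900 / 10 = 0.1590
UCL_MR = D₄·M̄R̄ = 3.267 × 0.1590 = 0.5195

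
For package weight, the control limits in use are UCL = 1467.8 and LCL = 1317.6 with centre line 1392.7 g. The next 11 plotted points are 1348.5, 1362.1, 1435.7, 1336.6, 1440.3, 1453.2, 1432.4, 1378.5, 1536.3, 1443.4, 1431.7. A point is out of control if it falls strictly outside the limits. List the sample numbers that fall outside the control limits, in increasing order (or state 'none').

9

Compare each point to [1317.6, 1467.8]: sample 9 = 1536.3 > UCL.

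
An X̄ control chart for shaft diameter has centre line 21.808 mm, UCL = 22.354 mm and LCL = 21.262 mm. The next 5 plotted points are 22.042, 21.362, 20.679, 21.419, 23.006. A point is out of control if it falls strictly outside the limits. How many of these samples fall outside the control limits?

2

Compare each point to [21.262, 22.354]: sample 3 = 20.679 < LCL; sample 5 = 23.006 > UCL.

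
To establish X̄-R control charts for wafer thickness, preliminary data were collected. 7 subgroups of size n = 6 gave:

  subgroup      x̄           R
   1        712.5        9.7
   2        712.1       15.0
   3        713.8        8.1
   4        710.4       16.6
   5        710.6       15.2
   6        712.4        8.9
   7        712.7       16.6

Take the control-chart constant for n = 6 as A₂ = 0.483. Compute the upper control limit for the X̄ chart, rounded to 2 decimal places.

X̄̄ = (712.5 + 712.1 + 713.8 + 710.4 + 710.6 + 712.4 + 712.7) / 7 = 4984.5000 / 7 = 712.0714
R̄ = (9.7 + 15.0 + 8.1 + 16.6 + 15.2 + 8.9 + 16.6) / 7 = 90.1000 / 7 = 12.8714
UCL = X̄̄ + A₂·R̄ = 712.0714 + 0.483 × 12.8714 = 718.2883

718.29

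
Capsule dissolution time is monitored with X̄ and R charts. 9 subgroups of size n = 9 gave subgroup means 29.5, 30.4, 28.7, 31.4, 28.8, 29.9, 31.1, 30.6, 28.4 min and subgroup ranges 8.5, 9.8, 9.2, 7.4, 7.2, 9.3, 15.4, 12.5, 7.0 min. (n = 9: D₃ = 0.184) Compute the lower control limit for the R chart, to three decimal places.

1.764

R̄ = (8.5 + 9.8 + 9.2 + 7.4 + 7.2 + 9.3 + 15.4 + 12.5 + 7.0) / 9 = 86.3000 / 9 = 9.5889
LCL_R = D₃·R̄ = 0.184 × 9.5889 = 1.7644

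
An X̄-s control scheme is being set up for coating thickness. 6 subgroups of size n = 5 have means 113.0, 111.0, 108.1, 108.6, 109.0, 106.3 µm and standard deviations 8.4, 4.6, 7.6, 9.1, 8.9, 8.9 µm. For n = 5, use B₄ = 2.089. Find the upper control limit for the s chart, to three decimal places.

16.538

s̄ = (8.4 + 4.6 + 7.6 + 9.1 + 8.9 + 8.9) / 6 = 7.9167
UCL_s = B₄·s̄ = 2.089 × 7.9167 = 16.5379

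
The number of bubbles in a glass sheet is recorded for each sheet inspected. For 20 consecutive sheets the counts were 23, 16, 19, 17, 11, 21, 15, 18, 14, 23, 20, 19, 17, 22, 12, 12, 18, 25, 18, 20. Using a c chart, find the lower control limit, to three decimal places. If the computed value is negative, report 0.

5.272

c̄ = (23 + 16 + 19 + 17 + 11 + 21 + 15 + 18 + 14 + 23 + 20 + 19 + 17 + 22 + 12 + 12 + 18 + 25 + 18 + 20) / 20 = 360 / 20 = 18.0000
LCL = c̄ − 3√c̄ = 18.0000 − 3 × 4.2426 = 5.2721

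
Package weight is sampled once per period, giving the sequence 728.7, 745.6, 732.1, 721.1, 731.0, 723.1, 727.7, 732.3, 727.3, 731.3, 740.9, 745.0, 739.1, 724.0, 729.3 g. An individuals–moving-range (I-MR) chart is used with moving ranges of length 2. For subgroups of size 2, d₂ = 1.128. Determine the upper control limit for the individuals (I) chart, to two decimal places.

754.20

X̄ = (728.7 + 745.6 + 732.1 + 721.1 + 731.0 + 723.1 + 727.7 + 732.3 + 727.3 + 731.3 + 740.9 + 745.0 + 739.1 + 724.0 + 729.3) / 15 = 731.9000
Moving ranges: 16.9, 13.5, 11.0, 9.9, 7.9, 4.6, 4.6, 5.0, 4.0, 9.6, 4.1, 5.9, 15.1, 5.3; M̄R̄ = 117.4000 / 14 = 8.3857
UCL = X̄ + 3·M̄R̄/d₂ = 731.9000 + 3 × 8.3857 / 1.128 = 754.2024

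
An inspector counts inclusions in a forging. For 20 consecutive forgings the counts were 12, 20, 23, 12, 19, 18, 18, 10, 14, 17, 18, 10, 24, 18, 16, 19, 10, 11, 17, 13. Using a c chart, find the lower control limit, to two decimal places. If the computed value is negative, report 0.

3.97

c̄ = (12 + 20 + 23 + 12 + 19 + 18 + 18 + 10 + 14 + 17 + 18 + 10 + 24 + 18 + 16 + 19 + 10 + 11 + 17 + 13) / 20 = 319 / 20 = 15.9500
LCL = c̄ − 3√c̄ = 15.9500 − 3 × 3.9937 = 3.9688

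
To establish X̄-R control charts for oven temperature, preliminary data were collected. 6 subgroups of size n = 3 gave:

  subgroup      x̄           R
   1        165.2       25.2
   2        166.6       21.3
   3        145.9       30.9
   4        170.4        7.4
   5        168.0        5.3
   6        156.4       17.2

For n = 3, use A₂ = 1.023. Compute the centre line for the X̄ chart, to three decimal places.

162.083

X̄̄ = (165.2 + 166.6 + 145.9 + 170.4 + 168.0 + 156.4) / 6 = 972.5000 / 6 = 162.0833
CL = X̄̄ = 162.0833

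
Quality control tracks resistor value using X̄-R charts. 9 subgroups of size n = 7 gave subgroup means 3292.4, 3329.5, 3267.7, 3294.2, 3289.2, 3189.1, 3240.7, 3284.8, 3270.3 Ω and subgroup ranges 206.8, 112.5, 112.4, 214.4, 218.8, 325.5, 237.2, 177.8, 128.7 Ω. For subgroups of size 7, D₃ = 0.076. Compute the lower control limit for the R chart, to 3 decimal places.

R̄ = (206.8 + 112.5 + 112.4 + 214.4 + 218.8 + 325.5 + 237.2 + 177.8 + 128.7) / 9 = 1734.1000 / 9 = 192.6778
LCL_R = D₃·R̄ = 0.076 × 192.6778 = 14.6435

14.644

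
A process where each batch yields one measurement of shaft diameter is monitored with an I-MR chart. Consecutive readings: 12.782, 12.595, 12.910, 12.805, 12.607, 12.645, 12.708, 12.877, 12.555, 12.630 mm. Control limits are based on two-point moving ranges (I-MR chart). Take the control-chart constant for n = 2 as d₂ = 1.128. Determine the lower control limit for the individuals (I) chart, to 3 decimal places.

12.276

X̄ = (12.782 + 12.595 + 12.910 + 12.805 + 12.607 + 12.645 + 12.708 + 12.877 + 12.555 + 12.630) / 10 = 12.7114
Moving ranges: 0.187, 0.315, 0.105, 0.198, 0.038, 0.063, 0.169, 0.322, 0.075; M̄R̄ = 1.4720 / 9 = 0.1636
LCL = X̄ − 3·M̄R̄/d₂ = 12.7114 − 3 × 0.1636 / 1.128 = 12.2764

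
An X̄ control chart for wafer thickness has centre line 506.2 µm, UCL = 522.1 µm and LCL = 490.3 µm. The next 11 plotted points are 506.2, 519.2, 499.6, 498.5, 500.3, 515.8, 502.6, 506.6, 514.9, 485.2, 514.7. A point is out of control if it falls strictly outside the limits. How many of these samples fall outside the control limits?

Compare each point to [490.3, 522.1]: sample 10 = 485.2 < LCL.

1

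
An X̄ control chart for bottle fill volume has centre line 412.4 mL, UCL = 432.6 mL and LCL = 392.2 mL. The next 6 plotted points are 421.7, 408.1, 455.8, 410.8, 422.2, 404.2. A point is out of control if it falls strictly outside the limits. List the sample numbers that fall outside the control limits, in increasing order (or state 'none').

3

Compare each point to [392.2, 432.6]: sample 3 = 455.8 > UCL.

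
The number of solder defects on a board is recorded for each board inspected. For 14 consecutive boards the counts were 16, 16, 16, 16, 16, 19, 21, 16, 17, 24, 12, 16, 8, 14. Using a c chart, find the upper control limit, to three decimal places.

28.294

c̄ = (16 + 16 + 16 + 16 + 16 + 19 + 21 + 16 + 17 + 24 + 12 + 16 + 8 + 14) / 14 = 227 / 14 = 16.2143
UCL = c̄ + 3√c̄ = 16.2143 + 3 × √16.2143 = 16.2143 + 3 × 4.0267 = 28.2944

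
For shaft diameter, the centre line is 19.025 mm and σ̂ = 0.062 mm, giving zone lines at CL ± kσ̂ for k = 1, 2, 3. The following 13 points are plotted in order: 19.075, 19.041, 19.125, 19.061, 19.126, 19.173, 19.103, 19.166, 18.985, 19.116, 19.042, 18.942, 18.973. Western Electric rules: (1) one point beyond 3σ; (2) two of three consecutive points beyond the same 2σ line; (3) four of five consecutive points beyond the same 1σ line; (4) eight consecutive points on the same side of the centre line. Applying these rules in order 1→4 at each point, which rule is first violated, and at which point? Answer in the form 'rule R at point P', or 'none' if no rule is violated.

rule 3 at point 7

Zone of each point (C = within 1σ̂, B = 1σ̂–2σ̂, A = 2σ̂–3σ̂, * = beyond 3σ̂; sign = side of CL): 1:+C, 2:+C, 3:+B, 4:+C, 5:+B, 6:+A, 7:+B, 8:+A, 9:-C, 10:+B, 11:+C, 12:-B, 13:-C
Rule 3 (four of five consecutive points beyond the same 1σ limit) is satisfied at point 7.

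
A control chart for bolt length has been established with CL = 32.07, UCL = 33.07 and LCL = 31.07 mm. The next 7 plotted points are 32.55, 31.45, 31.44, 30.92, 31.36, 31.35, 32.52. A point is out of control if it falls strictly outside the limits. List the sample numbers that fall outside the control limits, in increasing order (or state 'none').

Compare each point to [31.07, 33.07]: sample 4 = 30.92 < LCL.

4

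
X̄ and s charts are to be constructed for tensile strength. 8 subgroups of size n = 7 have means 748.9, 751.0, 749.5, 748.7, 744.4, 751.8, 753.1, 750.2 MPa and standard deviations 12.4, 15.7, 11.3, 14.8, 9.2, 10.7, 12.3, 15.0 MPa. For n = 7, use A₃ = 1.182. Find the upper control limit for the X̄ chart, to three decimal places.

X̄̄ = (748.9 + 751.0 + 749.5 + 748.7 + 744.4 + 751.8 + 753.1 + 750.2) / 8 = 749.7000
s̄ = (12.4 + 15.7 + 11.3 + 14.8 + 9.2 + 10.7 + 12.3 + 15.0) / 8 = 12.6750
UCL = X̄̄ + A₃·s̄ = 749.7000 + 1.182 × 12.6750 = 764.6819

764.682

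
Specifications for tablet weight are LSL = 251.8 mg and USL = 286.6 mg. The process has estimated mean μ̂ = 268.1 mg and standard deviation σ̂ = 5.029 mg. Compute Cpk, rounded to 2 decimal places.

1.08

Cpu = (USL − μ̂) / (3σ̂) = (286.6 − 268.1) / (3 × 5.029) = 1.2262; Cpl = (μ̂ − LSL) / (3σ̂) = (268.1 − 251.8) / (3 × 5.029) = 1.0804; Cpk = min(Cpu, Cpl) = 1.0804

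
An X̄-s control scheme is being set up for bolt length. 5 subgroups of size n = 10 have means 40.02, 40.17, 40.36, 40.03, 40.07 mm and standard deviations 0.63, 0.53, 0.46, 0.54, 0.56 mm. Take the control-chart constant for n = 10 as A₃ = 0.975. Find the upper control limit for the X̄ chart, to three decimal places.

40.660

X̄̄ = (40.02 + 40.17 + 40.36 + 40.03 + 40.07) / 5 = 40.1300
s̄ = (0.63 + 0.53 + 0.46 + 0.54 + 0.56) / 5 = 0.5440
UCL = X̄̄ + A₃·s̄ = 40.1300 + 0.975 × 0.5440 = 40.6604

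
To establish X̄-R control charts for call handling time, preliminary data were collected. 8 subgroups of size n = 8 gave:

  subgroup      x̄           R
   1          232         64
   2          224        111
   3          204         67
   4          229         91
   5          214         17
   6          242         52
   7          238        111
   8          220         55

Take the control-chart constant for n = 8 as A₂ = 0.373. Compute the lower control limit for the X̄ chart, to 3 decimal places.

198.892

X̄̄ = (232 + 224 + 204 + 229 + 214 + 242 + 238 + 220) / 8 = 1803.0000 / 8 = 225.3750
R̄ = (64 + 111 + 67 + 91 + 17 + 52 + 111 + 55) / 8 = 568.0000 / 8 = 71.0000
LCL = X̄̄ − A₂·R̄ = 225.3750 − 0.373 × 71.0000 = 198.8920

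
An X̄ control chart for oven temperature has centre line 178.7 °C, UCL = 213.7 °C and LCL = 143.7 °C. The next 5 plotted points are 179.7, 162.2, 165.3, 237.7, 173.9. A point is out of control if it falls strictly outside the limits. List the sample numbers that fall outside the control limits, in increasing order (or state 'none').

4

Compare each point to [143.7, 213.7]: sample 4 = 237.7 > UCL.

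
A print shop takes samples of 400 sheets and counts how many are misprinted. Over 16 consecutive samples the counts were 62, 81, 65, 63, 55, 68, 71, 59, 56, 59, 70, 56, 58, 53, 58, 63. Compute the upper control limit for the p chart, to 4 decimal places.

p̄ = Σdᵢ / (k·n) = 997 / (16 × 400) = 0.15578
UCL = p̄ + 3·√(p̄(1−p̄)/n) = 0.15578 + 3 × √(0.15578×0.84422/400) = 0.15578 + 3 × 0.01813 = 0.21018

0.2102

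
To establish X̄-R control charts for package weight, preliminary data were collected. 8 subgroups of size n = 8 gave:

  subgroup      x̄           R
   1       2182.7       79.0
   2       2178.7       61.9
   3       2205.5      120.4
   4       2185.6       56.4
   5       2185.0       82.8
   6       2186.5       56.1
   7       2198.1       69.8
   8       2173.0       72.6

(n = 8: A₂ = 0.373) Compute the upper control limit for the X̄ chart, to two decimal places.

2214.82

X̄̄ = (2182.7 + 2178.7 + 2205.5 + 2185.6 + 2185.0 + 2186.5 + 2198.1 + 2173.0) / 8 = 17495.1000 / 8 = 2186.8875
R̄ = (79.0 + 61.9 + 120.4 + 56.4 + 82.8 + 56.1 + 69.8 + 72.6) / 8 = 599.0000 / 8 = 74.8750
UCL = X̄̄ + A₂·R̄ = 2186.8875 + 0.373 × 74.8750 = 2214.8159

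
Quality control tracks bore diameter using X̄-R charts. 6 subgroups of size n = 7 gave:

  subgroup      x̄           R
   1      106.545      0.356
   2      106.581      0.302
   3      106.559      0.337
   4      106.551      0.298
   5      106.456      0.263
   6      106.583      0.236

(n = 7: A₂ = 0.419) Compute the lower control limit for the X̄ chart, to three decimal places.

106.421

X̄̄ = (106.545 + 106.581 + 106.559 + 106.551 + 106.456 + 106.583) / 6 = 639.2750 / 6 = 106.5458
R̄ = (0.356 + 0.302 + 0.337 + 0.298 + 0.263 + 0.236) / 6 = 1.7920 / 6 = 0.2987
LCL = X̄̄ − A₂·R̄ = 106.5458 − 0.419 × 0.2987 = 106.4207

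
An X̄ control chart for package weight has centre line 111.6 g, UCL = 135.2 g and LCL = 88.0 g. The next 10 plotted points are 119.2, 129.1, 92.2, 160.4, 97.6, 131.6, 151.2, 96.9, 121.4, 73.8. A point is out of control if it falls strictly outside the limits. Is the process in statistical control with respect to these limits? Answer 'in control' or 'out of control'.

out of control

Compare each point to [88.0, 135.2]: sample 4 = 160.4 > UCL; sample 7 = 151.2 > UCL; sample 10 = 73.8 < LCL.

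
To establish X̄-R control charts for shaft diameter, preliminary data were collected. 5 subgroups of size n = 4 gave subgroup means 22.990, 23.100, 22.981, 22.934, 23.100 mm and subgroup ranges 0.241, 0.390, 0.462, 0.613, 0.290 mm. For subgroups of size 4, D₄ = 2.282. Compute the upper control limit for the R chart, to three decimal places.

R̄ = (0.241 + 0.390 + 0.462 + 0.613 + 0.290) / 5 = 1.9960 / 5 = 0.3992
UCL_R = D₄·R̄ = 2.282 × 0.3992 = 0.9110

0.911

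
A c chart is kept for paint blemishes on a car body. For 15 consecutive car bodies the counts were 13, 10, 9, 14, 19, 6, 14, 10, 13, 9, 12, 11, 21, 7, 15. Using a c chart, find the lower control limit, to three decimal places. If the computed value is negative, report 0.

1.721

c̄ = (13 + 10 + 9 + 14 + 19 + 6 + 14 + 10 + 13 + 9 + 12 + 11 + 21 + 7 + 15) / 15 = 183 / 15 = 12.2000
LCL = c̄ − 3√c̄ = 12.2000 − 3 × 3.4928 = 1.7215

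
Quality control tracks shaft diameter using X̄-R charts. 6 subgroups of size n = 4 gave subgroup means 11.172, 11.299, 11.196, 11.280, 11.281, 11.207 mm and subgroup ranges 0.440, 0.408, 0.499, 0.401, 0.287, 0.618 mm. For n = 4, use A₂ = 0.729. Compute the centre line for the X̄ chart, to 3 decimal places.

11.239

X̄̄ = (11.172 + 11.299 + 11.196 + 11.280 + 11.281 + 11.207) / 6 = 67.4350 / 6 = 11.2392
CL = X̄̄ = 11.2392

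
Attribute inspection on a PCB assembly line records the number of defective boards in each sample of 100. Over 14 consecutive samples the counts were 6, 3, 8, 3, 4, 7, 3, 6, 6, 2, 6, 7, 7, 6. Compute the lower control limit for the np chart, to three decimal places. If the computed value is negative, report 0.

0.000

p̄ = Σdᵢ / (k·n) = 74 / (14 × 100) = 0.05286
LCL = np̄ − 3·√(np̄(1−p̄)) = 5.2857 − 3 × 2.2375 = -1.4267 → 0 (negative, so LCL = 0)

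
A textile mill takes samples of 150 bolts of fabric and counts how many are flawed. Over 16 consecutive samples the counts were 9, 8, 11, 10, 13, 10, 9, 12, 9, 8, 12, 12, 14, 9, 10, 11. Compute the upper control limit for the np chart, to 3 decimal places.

p̄ = Σdᵢ / (k·n) = 167 / (16 × 150) = 0.06958
UCL = np̄ + 3·√(np̄(1−p̄)) = 10.4375 + 3 × √(10.4375×0.93042) = 10.4375 + 3 × 3.1163 = 19.7864

19.786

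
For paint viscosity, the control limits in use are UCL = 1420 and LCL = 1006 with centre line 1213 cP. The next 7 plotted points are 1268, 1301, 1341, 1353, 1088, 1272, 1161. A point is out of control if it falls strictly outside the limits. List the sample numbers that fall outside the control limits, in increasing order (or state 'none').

none

All 7 points lie within [1006, 1420].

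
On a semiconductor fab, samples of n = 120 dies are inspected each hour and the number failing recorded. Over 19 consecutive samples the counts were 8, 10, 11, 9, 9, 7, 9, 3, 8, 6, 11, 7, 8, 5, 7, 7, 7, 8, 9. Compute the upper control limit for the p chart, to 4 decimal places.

p̄ = Σdᵢ / (k·n) = 149 / (19 × 120) = 0.06535
UCL = p̄ + 3·√(p̄(1−p̄)/n) = 0.06535 + 3 × √(0.06535×0.93465/120) = 0.06535 + 3 × 0.02256 = 0.13303

0.1330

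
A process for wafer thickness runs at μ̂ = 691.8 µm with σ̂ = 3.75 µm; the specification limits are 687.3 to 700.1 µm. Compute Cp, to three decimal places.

Cp = (USL − LSL) / (6σ̂) = (700.1 − 687.3) / (6 × 3.75) = 12.8000 / 22.5000 = 0.5689

0.569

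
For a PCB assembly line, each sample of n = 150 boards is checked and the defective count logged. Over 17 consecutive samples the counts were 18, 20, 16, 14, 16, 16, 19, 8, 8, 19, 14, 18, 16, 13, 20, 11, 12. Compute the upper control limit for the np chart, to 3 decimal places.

26.257

p̄ = Σdᵢ / (k·n) = 258 / (17 × 150) = 0.10118
UCL = np̄ + 3·√(np̄(1−p̄)) = 15.1765 + 3 × √(15.1765×0.89882) = 15.1765 + 3 × 3.6934 = 26.2566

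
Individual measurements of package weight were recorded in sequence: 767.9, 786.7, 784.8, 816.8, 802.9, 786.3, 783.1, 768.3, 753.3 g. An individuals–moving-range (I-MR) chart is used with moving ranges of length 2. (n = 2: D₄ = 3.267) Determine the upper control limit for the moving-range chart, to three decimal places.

Moving ranges: 18.8, 1.9, 32.0, 13.9, 16.6, 3.2, 14.8, 15.0; M̄R̄ = 116.2000 / 8 = 14.5250
UCL_MR = D₄·M̄R̄ = 3.267 × 14.5250 = 47.4532

47.453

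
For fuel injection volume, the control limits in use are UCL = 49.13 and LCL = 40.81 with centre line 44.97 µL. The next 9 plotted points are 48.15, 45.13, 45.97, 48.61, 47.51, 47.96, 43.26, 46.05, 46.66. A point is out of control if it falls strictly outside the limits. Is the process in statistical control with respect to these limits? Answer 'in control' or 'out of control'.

in control

All 9 points lie within [40.81, 49.13].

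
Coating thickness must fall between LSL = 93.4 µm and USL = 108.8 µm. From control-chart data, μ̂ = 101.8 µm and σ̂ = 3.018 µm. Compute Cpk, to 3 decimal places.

Cpu = (USL − μ̂) / (3σ̂) = (108.8 − 101.8) / (3 × 3.018) = 0.7731; Cpl = (μ̂ − LSL) / (3σ̂) = (101.8 − 93.4) / (3 × 3.018) = 0.9278; Cpk = min(Cpu, Cpl) = 0.7731

0.773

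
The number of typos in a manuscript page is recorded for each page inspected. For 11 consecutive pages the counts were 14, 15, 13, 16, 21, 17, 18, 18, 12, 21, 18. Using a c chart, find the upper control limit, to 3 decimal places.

c̄ = (14 + 15 + 13 + 16 + 21 + 17 + 18 + 18 + 12 + 21 + 18) / 11 = 183 / 11 = 16.6364
UCL = c̄ + 3√c̄ = 16.6364 + 3 × √16.6364 = 16.6364 + 3 × 4.0788 = 28.8727

28.873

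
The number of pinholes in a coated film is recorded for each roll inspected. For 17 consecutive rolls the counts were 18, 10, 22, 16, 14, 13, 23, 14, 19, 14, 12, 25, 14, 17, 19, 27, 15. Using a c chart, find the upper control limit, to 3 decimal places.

29.610

c̄ = (18 + 10 + 22 + 16 + 14 + 13 + 23 + 14 + 19 + 14 + 12 + 25 + 14 + 17 + 19 + 27 + 15) / 17 = 292 / 17 = 17.1765
UCL = c̄ + 3√c̄ = 17.1765 + 3 × √17.1765 = 17.1765 + 3 × 4.1445 = 29.6098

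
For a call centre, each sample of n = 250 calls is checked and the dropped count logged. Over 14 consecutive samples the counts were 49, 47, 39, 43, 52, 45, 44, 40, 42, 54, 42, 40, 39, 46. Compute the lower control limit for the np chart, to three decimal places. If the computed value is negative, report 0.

26.296

p̄ = Σdᵢ / (k·n) = 622 / (14 × 250) = 0.17771
LCL = np̄ − 3·√(np̄(1−p̄)) = 44.4286 − 3 × 6.0443 = 26.2958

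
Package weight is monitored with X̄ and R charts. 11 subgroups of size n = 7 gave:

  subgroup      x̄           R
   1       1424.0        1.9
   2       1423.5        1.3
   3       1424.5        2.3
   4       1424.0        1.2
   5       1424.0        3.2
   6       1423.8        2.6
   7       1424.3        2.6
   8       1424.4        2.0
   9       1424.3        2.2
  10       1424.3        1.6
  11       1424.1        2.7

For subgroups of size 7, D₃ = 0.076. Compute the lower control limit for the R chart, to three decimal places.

0.163

R̄ = (1.9 + 1.3 + 2.3 + 1.2 + 3.2 + 2.6 + 2.6 + 2.0 + 2.2 + 1.6 + 2.7) / 11 = 23.6000 / 11 = 2.1455
LCL_R = D₃·R̄ = 0.076 × 2.1455 = 0.1631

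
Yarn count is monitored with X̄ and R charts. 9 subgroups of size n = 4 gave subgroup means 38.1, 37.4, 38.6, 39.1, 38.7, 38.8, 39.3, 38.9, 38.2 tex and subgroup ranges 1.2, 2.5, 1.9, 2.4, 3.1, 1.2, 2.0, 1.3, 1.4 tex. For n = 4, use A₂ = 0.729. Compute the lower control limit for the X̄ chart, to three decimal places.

X̄̄ = (38.1 + 37.4 + 38.6 + 39.1 + 38.7 + 38.8 + 39.3 + 38.9 + 38.2) / 9 = 347.1000 / 9 = 38.5667
R̄ = (1.2 + 2.5 + 1.9 + 2.4 + 3.1 + 1.2 + 2.0 + 1.3 + 1.4) / 9 = 17.0000 / 9 = 1.8889
LCL = X̄̄ − A₂·R̄ = 38.5667 − 0.729 × 1.8889 = 37.1897

37.190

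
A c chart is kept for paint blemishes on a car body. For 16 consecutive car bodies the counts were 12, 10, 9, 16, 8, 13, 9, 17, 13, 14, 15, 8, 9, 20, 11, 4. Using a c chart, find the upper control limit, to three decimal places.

c̄ = (12 + 10 + 9 + 16 + 8 + 13 + 9 + 17 + 13 + 14 + 15 + 8 + 9 + 20 + 11 + 4) / 16 = 188 / 16 = 11.7500
UCL = c̄ + 3√c̄ = 11.7500 + 3 × √11.7500 = 11.7500 + 3 × 3.4278 = 22.0335

22.033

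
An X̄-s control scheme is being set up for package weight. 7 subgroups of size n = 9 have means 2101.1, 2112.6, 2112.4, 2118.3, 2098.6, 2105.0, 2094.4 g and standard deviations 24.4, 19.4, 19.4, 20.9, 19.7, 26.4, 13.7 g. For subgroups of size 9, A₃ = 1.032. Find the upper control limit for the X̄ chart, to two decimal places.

2127.27

X̄̄ = (2101.1 + 2112.6 + 2112.4 + 2118.3 + 2098.6 + 2105.0 + 2094.4) / 7 = 2106.0571
s̄ = (24.4 + 19.4 + 19.4 + 20.9 + 19.7 + 26.4 + 13.7) / 7 = 20.5571
UCL = X̄̄ + A₃·s̄ = 2106.0571 + 1.032 × 20.5571 = 2127.2721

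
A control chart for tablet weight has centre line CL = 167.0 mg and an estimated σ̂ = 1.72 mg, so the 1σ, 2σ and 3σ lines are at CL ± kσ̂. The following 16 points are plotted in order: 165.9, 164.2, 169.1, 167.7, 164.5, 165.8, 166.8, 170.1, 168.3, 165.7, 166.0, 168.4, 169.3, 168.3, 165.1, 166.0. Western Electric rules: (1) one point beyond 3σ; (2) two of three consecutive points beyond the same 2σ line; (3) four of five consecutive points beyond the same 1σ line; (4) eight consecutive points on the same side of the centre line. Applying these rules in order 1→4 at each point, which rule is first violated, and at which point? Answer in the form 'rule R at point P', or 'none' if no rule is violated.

none

Zone of each point (C = within 1σ̂, B = 1σ̂–2σ̂, A = 2σ̂–3σ̂, * = beyond 3σ̂; sign = side of CL): 1:-C, 2:-B, 3:+B, 4:+C, 5:-B, 6:-C, 7:-C, 8:+B, 9:+C, 10:-C, 11:-C, 12:+C, 13:+B, 14:+C, 15:-B, 16:-C
No rule fires across all 16 points.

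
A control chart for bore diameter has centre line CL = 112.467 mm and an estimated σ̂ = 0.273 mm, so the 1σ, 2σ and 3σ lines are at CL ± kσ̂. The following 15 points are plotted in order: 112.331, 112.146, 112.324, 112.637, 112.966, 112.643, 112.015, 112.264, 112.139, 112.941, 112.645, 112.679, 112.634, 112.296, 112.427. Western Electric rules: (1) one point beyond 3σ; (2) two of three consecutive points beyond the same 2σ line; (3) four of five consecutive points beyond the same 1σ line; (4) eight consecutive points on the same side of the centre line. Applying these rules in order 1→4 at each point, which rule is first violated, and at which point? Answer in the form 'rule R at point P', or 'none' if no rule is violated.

none

Zone of each point (C = within 1σ̂, B = 1σ̂–2σ̂, A = 2σ̂–3σ̂, * = beyond 3σ̂; sign = side of CL): 1:-C, 2:-B, 3:-C, 4:+C, 5:+B, 6:+C, 7:-B, 8:-C, 9:-B, 10:+B, 11:+C, 12:+C, 13:+C, 14:-C, 15:-C
No rule fires across all 15 points.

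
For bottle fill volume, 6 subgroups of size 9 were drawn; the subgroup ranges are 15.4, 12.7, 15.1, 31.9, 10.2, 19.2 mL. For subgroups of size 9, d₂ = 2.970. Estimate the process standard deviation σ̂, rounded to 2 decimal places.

5.86

R̄ = (15.4 + 12.7 + 15.1 + 31.9 + 10.2 + 19.2) / 6 = 17.4167
σ̂ = R̄ / d₂ = 17.4167 / 2.970 = 5.8642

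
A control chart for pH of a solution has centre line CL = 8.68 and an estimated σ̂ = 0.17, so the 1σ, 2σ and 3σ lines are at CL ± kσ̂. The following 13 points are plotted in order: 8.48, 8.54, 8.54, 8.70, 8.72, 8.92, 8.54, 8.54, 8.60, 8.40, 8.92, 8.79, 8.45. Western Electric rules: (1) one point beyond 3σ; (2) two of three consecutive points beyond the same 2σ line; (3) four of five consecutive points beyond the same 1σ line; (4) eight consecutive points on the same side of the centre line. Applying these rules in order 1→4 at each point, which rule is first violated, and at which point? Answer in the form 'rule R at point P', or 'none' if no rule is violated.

none

Zone of each point (C = within 1σ̂, B = 1σ̂–2σ̂, A = 2σ̂–3σ̂, * = beyond 3σ̂; sign = side of CL): 1:-B, 2:-C, 3:-C, 4:+C, 5:+C, 6:+B, 7:-C, 8:-C, 9:-C, 10:-B, 11:+B, 12:+C, 13:-B
No rule fires across all 13 points.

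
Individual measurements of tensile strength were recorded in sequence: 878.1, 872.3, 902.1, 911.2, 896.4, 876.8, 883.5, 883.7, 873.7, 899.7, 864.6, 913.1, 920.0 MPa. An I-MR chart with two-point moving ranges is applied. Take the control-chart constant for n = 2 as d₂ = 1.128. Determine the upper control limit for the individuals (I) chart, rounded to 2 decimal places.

X̄ = (878.1 + 872.3 + 902.1 + 911.2 + 896.4 + 876.8 + 883.5 + 883.7 + 873.7 + 899.7 + 864.6 + 913.1 + 920.0) / 13 = 890.4000
Moving ranges: 5.8, 29.8, 9.1, 14.8, 19.6, 6.7, 0.2, 10.0, 26.0, 35.1, 48.5, 6.9; M̄R̄ = 212.5000 / 12 = 17.7083
UCL = X̄ + 3·M̄R̄/d₂ = 890.4000 + 3 × 17.7083 / 1.128 = 937.4966

937.50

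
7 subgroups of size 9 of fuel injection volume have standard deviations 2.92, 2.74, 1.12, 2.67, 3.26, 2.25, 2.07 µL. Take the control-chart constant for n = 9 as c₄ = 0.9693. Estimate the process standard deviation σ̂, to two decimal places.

s̄ = (2.92 + 2.74 + 1.12 + 2.67 + 3.26 + 2.25 + 2.07) / 7 = 2.4329
σ̂ = s̄ / c₄ = 2.4329 / 0.9693 = 2.5099

2.51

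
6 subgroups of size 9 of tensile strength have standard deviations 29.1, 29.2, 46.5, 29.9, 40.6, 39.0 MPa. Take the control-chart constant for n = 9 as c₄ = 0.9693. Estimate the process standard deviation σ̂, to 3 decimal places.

s̄ = (29.1 + 29.2 + 46.5 + 29.9 + 40.6 + 39.0) / 6 = 35.7167
σ̂ = s̄ / c₄ = 35.7167 / 0.9693 = 36.8479

36.848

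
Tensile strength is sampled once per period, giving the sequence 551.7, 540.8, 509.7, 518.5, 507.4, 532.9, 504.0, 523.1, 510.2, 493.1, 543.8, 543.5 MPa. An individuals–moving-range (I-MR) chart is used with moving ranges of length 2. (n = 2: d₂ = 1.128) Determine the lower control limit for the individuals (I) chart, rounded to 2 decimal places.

470.90

X̄ = (551.7 + 540.8 + 509.7 + 518.5 + 507.4 + 532.9 + 504.0 + 523.1 + 510.2 + 493.1 + 543.8 + 543.5) / 12 = 523.2250
Moving ranges: 10.9, 31.1, 8.8, 11.1, 25.5, 28.9, 19.1, 12.9, 17.1, 50.7, 0.3; M̄R̄ = 216.4000 / 11 = 19.6727
LCL = X̄ − 3·M̄R̄/d₂ = 523.2250 − 3 × 19.6727 / 1.128 = 470.9039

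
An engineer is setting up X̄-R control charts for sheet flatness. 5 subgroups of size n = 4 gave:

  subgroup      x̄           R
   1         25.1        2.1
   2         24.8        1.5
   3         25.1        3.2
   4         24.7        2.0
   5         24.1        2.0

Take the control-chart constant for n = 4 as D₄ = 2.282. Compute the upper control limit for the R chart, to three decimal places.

R̄ = (2.1 + 1.5 + 3.2 + 2.0 + 2.0) / 5 = 10.8000 / 5 = 2.1600
UCL_R = D₄·R̄ = 2.282 × 2.1600 = 4.9291

4.929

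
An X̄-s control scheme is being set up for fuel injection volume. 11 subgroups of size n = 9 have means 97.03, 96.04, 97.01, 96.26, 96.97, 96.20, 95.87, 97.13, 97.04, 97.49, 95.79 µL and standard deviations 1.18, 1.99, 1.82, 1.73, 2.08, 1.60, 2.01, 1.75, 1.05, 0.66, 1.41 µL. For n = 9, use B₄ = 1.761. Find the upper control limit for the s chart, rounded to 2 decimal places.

s̄ = (1.18 + 1.99 + 1.82 + 1.73 + 2.08 + 1.60 + 2.01 + 1.75 + 1.05 + 0.66 + 1.41) / 11 = 1.5709
UCL_s = B₄·s̄ = 1.761 × 1.5709 = 2.7664

2.77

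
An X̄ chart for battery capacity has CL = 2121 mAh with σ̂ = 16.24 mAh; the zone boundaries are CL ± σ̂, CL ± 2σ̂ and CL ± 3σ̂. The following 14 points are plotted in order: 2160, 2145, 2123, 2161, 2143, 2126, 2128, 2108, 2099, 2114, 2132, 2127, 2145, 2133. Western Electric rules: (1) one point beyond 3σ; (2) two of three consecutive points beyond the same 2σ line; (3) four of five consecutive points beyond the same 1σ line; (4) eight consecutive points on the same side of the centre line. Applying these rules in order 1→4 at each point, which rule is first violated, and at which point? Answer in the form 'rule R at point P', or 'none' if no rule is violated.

Zone of each point (C = within 1σ̂, B = 1σ̂–2σ̂, A = 2σ̂–3σ̂, * = beyond 3σ̂; sign = side of CL): 1:+A, 2:+B, 3:+C, 4:+A, 5:+B, 6:+C, 7:+C, 8:-C, 9:-B, 10:-C, 11:+C, 12:+C, 13:+B, 14:+C
Rule 3 (four of five consecutive points beyond the same 1σ limit) is satisfied at point 5.

rule 3 at point 5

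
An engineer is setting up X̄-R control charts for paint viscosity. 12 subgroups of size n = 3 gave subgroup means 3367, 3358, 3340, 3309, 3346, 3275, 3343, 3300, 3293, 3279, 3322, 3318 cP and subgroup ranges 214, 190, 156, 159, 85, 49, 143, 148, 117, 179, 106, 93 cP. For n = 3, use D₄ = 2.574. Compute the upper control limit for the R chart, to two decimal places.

R̄ = (214 + 190 + 156 + 159 + 85 + 49 + 143 + 148 + 117 + 179 + 106 + 93) / 12 = 1639.0000 / 12 = 136.5833
UCL_R = D₄·R̄ = 2.574 × 136.5833 = 351.5655

351.57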